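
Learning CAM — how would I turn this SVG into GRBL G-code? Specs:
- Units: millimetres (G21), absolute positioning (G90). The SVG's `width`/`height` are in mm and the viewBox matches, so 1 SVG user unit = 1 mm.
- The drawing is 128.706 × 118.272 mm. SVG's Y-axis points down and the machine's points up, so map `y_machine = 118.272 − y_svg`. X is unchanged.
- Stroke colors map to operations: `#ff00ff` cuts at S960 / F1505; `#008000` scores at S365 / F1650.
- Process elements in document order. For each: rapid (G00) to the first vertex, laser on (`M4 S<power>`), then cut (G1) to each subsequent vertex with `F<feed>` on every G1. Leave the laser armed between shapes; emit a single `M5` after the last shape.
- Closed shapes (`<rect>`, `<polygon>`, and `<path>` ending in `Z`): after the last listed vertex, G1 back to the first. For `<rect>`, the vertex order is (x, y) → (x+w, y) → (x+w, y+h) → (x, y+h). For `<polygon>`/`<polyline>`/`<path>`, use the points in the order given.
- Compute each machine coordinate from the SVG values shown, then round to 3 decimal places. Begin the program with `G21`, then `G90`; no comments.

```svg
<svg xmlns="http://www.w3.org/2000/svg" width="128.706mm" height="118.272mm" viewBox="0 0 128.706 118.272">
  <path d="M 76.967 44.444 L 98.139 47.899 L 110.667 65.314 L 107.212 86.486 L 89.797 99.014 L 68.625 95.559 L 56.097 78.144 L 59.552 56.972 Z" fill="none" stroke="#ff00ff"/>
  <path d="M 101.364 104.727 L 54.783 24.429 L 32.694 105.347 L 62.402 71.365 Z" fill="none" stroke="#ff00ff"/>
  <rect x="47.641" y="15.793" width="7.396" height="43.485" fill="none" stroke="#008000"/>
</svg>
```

Since the viewBox matches the mm dimensions, user units are millimetres directly. The only transform is the Y-flip y_m = 118.272 − y_svg.

Shape 1 is a regular polygon drawn with `<path>`. Its stroke #ff00ff means cut at S960, F1505. After flipping Y the toolpath is (76.967,73.828) → (98.139,70.373) → (110.667,52.958) → (107.212,31.786) → (89.797,19.258) → (68.625,22.713) → (56.097,40.128) → (59.552,61.300) → (76.967,73.828), returning to the start.

Shape 2 is a closed polygon drawn with `<path>`. Its stroke #ff00ff means cut at S960, F1505. After flipping Y the toolpath is (101.364,13.545) → (54.783,93.843) → (32.694,12.925) → (62.402,46.907) → (101.364,13.545), returning to the start.

Shape 3 is a rectangle drawn with `<rect>`. Its stroke #008000 means score at S365, F1650. After flipping Y the toolpath is (47.641,102.479) → (55.037,102.479) → (55.037,58.994) → (47.641,58.994) → (47.641,102.479), returning to the start.

G21
G90
G00 X76.967 Y73.828
M4 S960
G1 X98.139 Y70.373 F1505
G1 X110.667 Y52.958 F1505
G1 X107.212 Y31.786 F1505
G1 X89.797 Y19.258 F1505
G1 X68.625 Y22.713 F1505
G1 X56.097 Y40.128 F1505
G1 X59.552 Y61.300 F1505
G1 X76.967 Y73.828 F1505
G00 X101.364 Y13.545
M4 S960
G1 X54.783 Y93.843 F1505
G1 X32.694 Y12.925 F1505
G1 X62.402 Y46.907 F1505
G1 X101.364 Y13.545 F1505
G00 X47.641 Y102.479
M4 S365
G1 X55.037 Y102.479 F1650
G1 X55.037 Y58.994 F1650
G1 X47.641 Y58.994 F1650
G1 X47.641 Y102.479 F1650
M5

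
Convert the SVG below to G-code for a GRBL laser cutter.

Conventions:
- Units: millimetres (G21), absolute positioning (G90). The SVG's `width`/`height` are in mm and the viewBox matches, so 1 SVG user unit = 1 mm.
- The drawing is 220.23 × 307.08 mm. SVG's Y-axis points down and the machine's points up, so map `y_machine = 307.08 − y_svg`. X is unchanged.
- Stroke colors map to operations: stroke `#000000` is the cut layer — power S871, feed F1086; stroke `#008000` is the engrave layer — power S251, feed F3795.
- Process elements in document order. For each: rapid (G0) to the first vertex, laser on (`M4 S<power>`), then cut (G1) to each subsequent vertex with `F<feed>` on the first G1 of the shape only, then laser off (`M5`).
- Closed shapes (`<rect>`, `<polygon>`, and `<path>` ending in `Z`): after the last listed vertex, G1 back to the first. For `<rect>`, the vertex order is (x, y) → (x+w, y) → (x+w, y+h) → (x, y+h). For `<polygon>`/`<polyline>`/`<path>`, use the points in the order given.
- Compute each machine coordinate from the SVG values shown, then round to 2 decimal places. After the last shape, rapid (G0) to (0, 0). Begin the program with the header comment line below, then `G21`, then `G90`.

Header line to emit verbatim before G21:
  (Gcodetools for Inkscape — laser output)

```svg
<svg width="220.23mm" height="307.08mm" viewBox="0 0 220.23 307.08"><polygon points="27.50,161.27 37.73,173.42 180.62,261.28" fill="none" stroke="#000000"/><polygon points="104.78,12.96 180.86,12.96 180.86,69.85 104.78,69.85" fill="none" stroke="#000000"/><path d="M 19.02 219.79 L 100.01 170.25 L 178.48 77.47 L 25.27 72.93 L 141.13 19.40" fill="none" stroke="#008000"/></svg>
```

Since the viewBox matches the mm dimensions, user units are millimetres directly. The only transform is the Y-flip y_m = 307.08 − y_svg.

Shape 1 is a closed polygon drawn with `<polygon>`. Its stroke #000000 means cut at S871, F1086. After flipping Y the toolpath is (27.50,145.81) → (37.73,133.66) → (180.62,45.80) → (27.50,145.81), returning to the start.

Shape 2 is a rectangle drawn with `<polygon>`. Its stroke #000000 means cut at S871, F1086. After flipping Y the toolpath is (104.78,294.12) → (180.86,294.12) → (180.86,237.23) → (104.78,237.23) → (104.78,294.12), returning to the start.

Shape 3 is a open polyline drawn with `<path>`. Its stroke #008000 means engrave at S251, F3795. After flipping Y the toolpath is (19.02,87.29) → (100.01,136.83) → (178.48,229.61) → (25.27,234.15) → (141.13,287.68).

(Gcodetools for Inkscape — laser output)
G21
G90
G0 X27.50 Y145.81
M4 S871
G1 X37.73 Y133.66 F1086
G1 X180.62 Y45.80
G1 X27.50 Y145.81
M5
G0 X104.78 Y294.12
M4 S871
G1 X180.86 Y294.12 F1086
G1 X180.86 Y237.23
G1 X104.78 Y237.23
G1 X104.78 Y294.12
M5
G0 X19.02 Y87.29
M4 S251
G1 X100.01 Y136.83 F3795
G1 X178.48 Y229.61
G1 X25.27 Y234.15
G1 X141.13 Y287.68
M5
G0 X0.00 Y0.00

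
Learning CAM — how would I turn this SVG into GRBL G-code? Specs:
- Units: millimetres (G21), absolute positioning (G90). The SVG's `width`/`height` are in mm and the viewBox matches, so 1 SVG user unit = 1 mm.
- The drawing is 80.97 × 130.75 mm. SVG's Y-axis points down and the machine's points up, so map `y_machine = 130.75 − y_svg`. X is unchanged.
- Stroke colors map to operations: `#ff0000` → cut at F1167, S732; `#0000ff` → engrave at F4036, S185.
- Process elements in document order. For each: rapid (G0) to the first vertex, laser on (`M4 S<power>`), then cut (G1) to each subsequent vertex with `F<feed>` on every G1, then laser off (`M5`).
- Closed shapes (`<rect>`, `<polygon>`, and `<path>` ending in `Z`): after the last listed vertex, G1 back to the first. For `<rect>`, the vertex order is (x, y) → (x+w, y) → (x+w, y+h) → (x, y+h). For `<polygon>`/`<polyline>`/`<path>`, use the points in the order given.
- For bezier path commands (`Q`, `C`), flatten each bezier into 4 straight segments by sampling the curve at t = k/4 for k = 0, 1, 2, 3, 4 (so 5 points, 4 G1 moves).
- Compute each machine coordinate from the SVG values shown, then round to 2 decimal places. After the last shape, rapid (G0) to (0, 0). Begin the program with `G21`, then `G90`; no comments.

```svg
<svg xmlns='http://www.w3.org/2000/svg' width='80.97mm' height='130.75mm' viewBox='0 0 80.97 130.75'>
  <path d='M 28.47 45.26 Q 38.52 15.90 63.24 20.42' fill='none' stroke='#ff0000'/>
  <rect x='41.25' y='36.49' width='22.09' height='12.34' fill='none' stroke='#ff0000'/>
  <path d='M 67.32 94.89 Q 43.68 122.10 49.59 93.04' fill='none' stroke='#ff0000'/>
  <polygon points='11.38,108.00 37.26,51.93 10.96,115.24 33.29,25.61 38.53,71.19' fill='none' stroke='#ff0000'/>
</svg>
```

G21
G90
G0 X28.47 Y85.49
M4 S732
G1 X34.41 Y98.05 F1167
G1 X42.19 Y106.38 F1167
G1 X51.80 Y110.47 F1167
G1 X63.24 Y110.33 F1167
M5
G0 X41.25 Y94.26
M4 S732
G1 X63.34 Y94.26 F1167
G1 X63.34 Y81.92 F1167
G1 X41.25 Y81.92 F1167
G1 X41.25 Y94.26 F1167
M5
G0 X67.32 Y35.86
M4 S732
G1 X57.35 Y25.77 F1167
G1 X51.07 Y22.72 F1167
G1 X48.48 Y26.70 F1167
G1 X49.59 Y37.71 F1167
M5
G0 X11.38 Y22.75
M4 S732
G1 X37.26 Y78.82 F1167
G1 X10.96 Y15.51 F1167
G1 X33.29 Y105.14 F1167
G1 X38.53 Y59.56 F1167
G1 X11.38 Y22.75 F1167
M5
G0 X0.00 Y0.00

Since the viewBox matches the mm dimensions, user units are millimetres directly. The only transform is the Y-flip y_m = 130.75 − y_svg.

Shape 1 is a quadratic bezier drawn with `<path>`. Its stroke #ff0000 means cut at S732, F1167. After flipping Y the toolpath is (28.47,85.49) → (34.41,98.05) → (42.19,106.38) → (51.80,110.47) → (63.24,110.33).

Shape 2 is a rectangle drawn with `<rect>`. Its stroke #ff0000 means cut at S732, F1167. After flipping Y the toolpath is (41.25,94.26) → (63.34,94.26) → (63.34,81.92) → (41.25,81.92) → (41.25,94.26), returning to the start.

Shape 3 is a quadratic bezier drawn with `<path>`. Its stroke #ff0000 means cut at S732, F1167. After flipping Y the toolpath is (67.32,35.86) → (57.35,25.77) → (51.07,22.72) → (48.48,26.70) → (49.59,37.71).

Shape 4 is a closed polygon drawn with `<polygon>`. Its stroke #ff0000 means cut at S732, F1167. After flipping Y the toolpath is (11.38,22.75) → (37.26,78.82) → (10.96,15.51) → (33.29,105.14) → (38.53,59.56) → (11.38,22.75), returning to the start.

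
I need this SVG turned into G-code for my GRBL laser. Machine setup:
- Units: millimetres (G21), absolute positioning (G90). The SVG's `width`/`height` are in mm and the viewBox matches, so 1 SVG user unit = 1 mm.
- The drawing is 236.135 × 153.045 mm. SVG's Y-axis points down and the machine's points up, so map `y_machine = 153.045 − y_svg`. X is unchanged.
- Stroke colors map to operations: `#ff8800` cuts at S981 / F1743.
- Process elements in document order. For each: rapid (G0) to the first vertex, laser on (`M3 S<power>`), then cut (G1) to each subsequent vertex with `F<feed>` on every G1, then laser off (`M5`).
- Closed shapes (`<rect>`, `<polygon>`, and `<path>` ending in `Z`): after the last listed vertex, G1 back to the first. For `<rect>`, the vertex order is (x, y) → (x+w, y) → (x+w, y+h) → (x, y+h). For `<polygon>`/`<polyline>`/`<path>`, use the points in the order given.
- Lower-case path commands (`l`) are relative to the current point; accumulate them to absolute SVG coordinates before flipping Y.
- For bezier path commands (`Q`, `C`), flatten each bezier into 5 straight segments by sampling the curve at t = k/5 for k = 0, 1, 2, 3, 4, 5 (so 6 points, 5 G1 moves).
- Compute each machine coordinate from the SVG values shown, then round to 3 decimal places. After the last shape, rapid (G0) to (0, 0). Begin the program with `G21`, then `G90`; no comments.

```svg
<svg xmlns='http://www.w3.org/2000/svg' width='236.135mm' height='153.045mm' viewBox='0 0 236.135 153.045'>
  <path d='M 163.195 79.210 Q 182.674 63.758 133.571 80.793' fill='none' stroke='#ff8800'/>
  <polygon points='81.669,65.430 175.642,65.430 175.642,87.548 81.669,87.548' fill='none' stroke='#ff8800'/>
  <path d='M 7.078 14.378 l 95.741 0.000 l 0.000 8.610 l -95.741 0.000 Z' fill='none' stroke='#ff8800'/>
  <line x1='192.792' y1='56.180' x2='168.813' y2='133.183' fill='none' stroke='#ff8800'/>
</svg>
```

G21
G90
G0 X163.195 Y73.835
M3 S981
G1 X168.243 Y78.716 F1743
G1 X167.805 Y80.999 F1743
G1 X161.880 Y80.682 F1743
G1 X150.469 Y77.767 F1743
G1 X133.571 Y72.252 F1743
M5
G0 X81.669 Y87.615
M3 S981
G1 X175.642 Y87.615 F1743
G1 X175.642 Y65.497 F1743
G1 X81.669 Y65.497 F1743
G1 X81.669 Y87.615 F1743
M5
G0 X7.078 Y138.667
M3 S981
G1 X102.819 Y138.667 F1743
G1 X102.819 Y130.057 F1743
G1 X7.078 Y130.057 F1743
G1 X7.078 Y138.667 F1743
M5
G0 X192.792 Y96.865
M3 S981
G1 X168.813 Y19.862 F1743
M5
G0 X0.000 Y0.000

viewBox `0 0 236.135 153.045` with mm width/height → 1 unit = 1 mm. Flip: y_m = 153.045 − y_svg.

**Shape 1** — `<path>` quadratic bezier, stroke `#ff8800` → cut (S981, F1743). Control points (SVG): P0=(163.195,79.210), P1=(182.674,63.758), P2=(133.571,80.793); sampled at t=k/5. Machine vertices: (163.195,73.835) → (168.243,78.716) → (167.805,80.999) → (161.880,80.682) → (150.469,77.767) → (133.571,72.252). Open path.

**Shape 2** — `<polygon>` rectangle, stroke `#ff8800` → cut (S981, F1743). Machine vertices: (81.669,87.615) → (175.642,87.615) → (175.642,65.497) → (81.669,65.497) → (81.669,87.615). Closed: final G1 returns to the first vertex.

**Shape 3** — `<path>` rectangle, stroke `#ff8800` → cut (S981, F1743). Machine vertices: (7.078,138.667) → (102.819,138.667) → (102.819,130.057) → (7.078,130.057) → (7.078,138.667). Closed: final G1 returns to the first vertex.

**Shape 4** — `<line>` line segment, stroke `#ff8800` → cut (S981, F1743). Machine vertices: (192.792,96.865) → (168.813,19.862). Open path.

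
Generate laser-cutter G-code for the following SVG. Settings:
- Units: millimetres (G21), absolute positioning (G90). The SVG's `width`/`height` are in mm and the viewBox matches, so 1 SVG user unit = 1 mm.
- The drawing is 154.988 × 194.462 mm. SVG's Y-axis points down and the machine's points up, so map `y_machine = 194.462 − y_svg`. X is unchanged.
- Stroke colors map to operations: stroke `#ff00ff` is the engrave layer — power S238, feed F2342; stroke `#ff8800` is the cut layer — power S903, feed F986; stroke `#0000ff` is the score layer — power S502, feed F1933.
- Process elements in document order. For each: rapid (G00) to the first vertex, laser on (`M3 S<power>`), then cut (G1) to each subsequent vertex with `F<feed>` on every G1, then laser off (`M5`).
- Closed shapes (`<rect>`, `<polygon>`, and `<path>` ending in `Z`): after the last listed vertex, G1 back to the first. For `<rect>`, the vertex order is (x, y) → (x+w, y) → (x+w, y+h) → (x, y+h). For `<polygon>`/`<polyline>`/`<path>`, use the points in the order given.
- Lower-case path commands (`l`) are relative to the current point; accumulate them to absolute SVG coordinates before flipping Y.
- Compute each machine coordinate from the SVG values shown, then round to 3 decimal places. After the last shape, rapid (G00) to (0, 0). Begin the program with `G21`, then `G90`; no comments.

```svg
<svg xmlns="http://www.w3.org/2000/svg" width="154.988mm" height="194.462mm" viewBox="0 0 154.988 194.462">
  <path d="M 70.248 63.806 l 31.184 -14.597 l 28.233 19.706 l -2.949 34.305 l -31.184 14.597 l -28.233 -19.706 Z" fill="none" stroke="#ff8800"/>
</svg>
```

1 u = 1 mm; y_m = 194.462 − y.

[1] `<path>` regular polygon, #ff8800→cut S903 F986: (70.248,130.656) → (101.432,145.253) → (129.665,125.547) → (126.716,91.242) → (95.532,76.645) → (67.299,96.351) → (70.248,130.656) (closed)

G21
G90
G00 X70.248 Y130.656
M3 S903
G1 X101.432 Y145.253 F986
G1 X129.665 Y125.547 F986
G1 X126.716 Y91.242 F986
G1 X95.532 Y76.645 F986
G1 X67.299 Y96.351 F986
G1 X70.248 Y130.656 F986
M5
G00 X0.000 Y0.000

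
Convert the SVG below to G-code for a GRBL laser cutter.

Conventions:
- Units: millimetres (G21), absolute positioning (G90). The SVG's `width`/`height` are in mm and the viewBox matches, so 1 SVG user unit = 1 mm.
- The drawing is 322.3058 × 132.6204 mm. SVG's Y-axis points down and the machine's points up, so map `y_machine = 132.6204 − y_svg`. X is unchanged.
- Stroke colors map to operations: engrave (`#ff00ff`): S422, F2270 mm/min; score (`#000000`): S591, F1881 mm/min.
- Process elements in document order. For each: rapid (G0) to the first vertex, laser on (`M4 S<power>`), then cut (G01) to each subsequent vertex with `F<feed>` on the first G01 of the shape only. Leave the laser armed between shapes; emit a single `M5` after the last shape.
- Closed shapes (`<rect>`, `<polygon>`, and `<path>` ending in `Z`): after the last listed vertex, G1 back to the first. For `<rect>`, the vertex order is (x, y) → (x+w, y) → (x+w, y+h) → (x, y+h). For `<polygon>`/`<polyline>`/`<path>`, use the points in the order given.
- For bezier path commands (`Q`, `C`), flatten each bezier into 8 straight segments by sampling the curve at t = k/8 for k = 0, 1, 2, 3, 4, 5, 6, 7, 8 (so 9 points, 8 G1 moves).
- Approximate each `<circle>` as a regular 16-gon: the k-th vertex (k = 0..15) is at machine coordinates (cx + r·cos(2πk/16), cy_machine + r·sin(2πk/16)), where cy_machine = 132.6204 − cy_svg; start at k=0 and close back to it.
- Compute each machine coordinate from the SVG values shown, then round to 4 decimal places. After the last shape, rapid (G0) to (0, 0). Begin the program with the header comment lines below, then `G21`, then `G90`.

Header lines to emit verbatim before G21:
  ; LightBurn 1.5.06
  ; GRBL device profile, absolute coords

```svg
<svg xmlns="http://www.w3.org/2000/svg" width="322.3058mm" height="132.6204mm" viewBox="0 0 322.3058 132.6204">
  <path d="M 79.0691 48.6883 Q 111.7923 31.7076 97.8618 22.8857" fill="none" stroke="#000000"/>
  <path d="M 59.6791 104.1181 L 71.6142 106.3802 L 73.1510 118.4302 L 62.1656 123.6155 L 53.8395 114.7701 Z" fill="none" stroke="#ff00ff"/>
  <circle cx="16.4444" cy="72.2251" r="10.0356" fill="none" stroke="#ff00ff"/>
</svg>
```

; LightBurn 1.5.06
; GRBL device profile, absolute coords
G21
G90
G0 X79.0691 Y83.9321
M4 S591
G01 X86.5209 Y88.0498 F1881
G01 X92.5148 Y91.9125
G01 X97.0508 Y95.5203
G01 X100.1289 Y98.8731
G01 X101.7490 Y101.9709
G01 X101.9112 Y104.8138
G01 X100.6155 Y107.4017
G01 X97.8618 Y109.7347
G0 X59.6791 Y28.5023
M4 S422
G01 X71.6142 Y26.2402 F2270
G01 X73.1510 Y14.1902
G01 X62.1656 Y9.0049
G01 X53.8395 Y17.8503
G01 X59.6791 Y28.5023
G0 X26.4800 Y60.3953
M4 S422
G01 X25.7161 Y64.2358 F2270
G01 X23.5406 Y67.4915
G01 X20.2849 Y69.6670
G01 X16.4444 Y70.4309
G01 X12.6039 Y69.6670
G01 X9.3482 Y67.4915
G01 X7.1727 Y64.2358
G01 X6.4088 Y60.3953
G01 X7.1727 Y56.5548
G01 X9.3482 Y53.2991
G01 X12.6039 Y51.1236
G01 X16.4444 Y50.3597
G01 X20.2849 Y51.1236
G01 X23.5406 Y53.2991
G01 X25.7161 Y56.5548
G01 X26.4800 Y60.3953
M5
G0 X0.0000 Y0.0000

viewBox `0 0 322.3058 132.6204` with mm width/height → 1 unit = 1 mm. Flip: y_m = 132.6204 − y_svg.

**Shape 1** — `<path>` quadratic bezier, stroke `#000000` → score (S591, F1881). Control points (SVG): P0=(79.0691,48.6883), P1=(111.7923,31.7076), P2=(97.8618,22.8857); sampled at t=k/8. Machine vertices: (79.0691,83.9321) → (86.5209,88.0498) → (92.5148,91.9125) → (97.0508,95.5203) → (100.1289,98.8731) → (101.7490,101.9709) → (101.9112,104.8138) → (100.6155,107.4017) → (97.8618,109.7347). Open path.

**Shape 2** — `<path>` regular polygon, stroke `#ff00ff` → engrave (S422, F2270). Machine vertices: (59.6791,28.5023) → (71.6142,26.2402) → (73.1510,14.1902) → (62.1656,9.0049) → (53.8395,17.8503) → (59.6791,28.5023). Closed: final G1 returns to the first vertex.

**Shape 3** — `<circle>` circle, stroke `#ff00ff` → engrave (S422, F2270). Machine vertices: (26.4800,60.3953) → (25.7161,64.2358) → (23.5406,67.4915) → (20.2849,69.6670) → (16.4444,70.4309) → (12.6039,69.6670) → (9.3482,67.4915) → (7.1727,64.2358) → (6.4088,60.3953) → (7.1727,56.5548) → (9.3482,53.2991) → (12.6039,51.1236) → (16.4444,50.3597) → (20.2849,51.1236) → (23.5406,53.2991) → (25.7161,56.5548) → (26.4800,60.3953). Closed: final G1 returns to the first vertex.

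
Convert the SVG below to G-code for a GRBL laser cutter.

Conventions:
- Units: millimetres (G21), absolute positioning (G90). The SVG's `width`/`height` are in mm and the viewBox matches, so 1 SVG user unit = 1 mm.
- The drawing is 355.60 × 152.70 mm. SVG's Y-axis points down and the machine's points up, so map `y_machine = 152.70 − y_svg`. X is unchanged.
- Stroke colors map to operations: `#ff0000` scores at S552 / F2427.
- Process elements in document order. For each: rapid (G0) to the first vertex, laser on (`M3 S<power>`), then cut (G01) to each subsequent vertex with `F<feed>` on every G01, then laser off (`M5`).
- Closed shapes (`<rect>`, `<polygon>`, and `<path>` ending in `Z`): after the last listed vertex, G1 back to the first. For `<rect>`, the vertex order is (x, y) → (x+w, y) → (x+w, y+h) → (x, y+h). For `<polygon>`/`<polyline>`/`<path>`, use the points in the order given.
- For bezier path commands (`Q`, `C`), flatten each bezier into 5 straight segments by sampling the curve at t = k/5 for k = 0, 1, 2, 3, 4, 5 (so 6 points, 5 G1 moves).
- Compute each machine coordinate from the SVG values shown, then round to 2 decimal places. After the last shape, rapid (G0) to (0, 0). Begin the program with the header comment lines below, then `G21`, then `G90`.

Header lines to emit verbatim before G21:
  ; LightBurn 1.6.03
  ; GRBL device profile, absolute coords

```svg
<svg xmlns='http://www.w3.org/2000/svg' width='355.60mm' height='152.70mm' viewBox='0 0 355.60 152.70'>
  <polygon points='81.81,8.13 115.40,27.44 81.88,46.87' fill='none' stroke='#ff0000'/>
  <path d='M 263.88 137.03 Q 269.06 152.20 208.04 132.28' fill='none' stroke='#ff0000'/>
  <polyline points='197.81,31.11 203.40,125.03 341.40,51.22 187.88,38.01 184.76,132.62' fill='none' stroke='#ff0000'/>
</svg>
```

Since the viewBox matches the mm dimensions, user units are millimetres directly. The only transform is the Y-flip y_m = 152.70 − y_svg.

Shape 1 is a regular polygon drawn with `<polygon>`. Its stroke #ff0000 means score at S552, F2427. After flipping Y the toolpath is (81.81,144.57) → (115.40,125.26) → (81.88,105.83) → (81.81,144.57), returning to the start.

Shape 2 is a quadratic bezier drawn with `<path>`. Its stroke #ff0000 means score at S552, F2427. After flipping Y the toolpath is (263.88,15.67) → (263.30,11.01) → (257.43,9.15) → (246.26,10.10) → (229.80,13.86) → (208.04,20.42).

Shape 3 is a open polyline drawn with `<polyline>`. Its stroke #ff0000 means score at S552, F2427. After flipping Y the toolpath is (197.81,121.59) → (203.40,27.67) → (341.40,101.48) → (187.88,114.69) → (184.76,20.08).

; LightBurn 1.6.03
; GRBL device profile, absolute coords
G21
G90
G0 X81.81 Y144.57
M3 S552
G01 X115.40 Y125.26 F2427
G01 X81.88 Y105.83 F2427
G01 X81.81 Y144.57 F2427
M5
G0 X263.88 Y15.67
M3 S552
G01 X263.30 Y11.01 F2427
G01 X257.43 Y9.15 F2427
G01 X246.26 Y10.10 F2427
G01 X229.80 Y13.86 F2427
G01 X208.04 Y20.42 F2427
M5
G0 X197.81 Y121.59
M3 S552
G01 X203.40 Y27.67 F2427
G01 X341.40 Y101.48 F2427
G01 X187.88 Y114.69 F2427
G01 X184.76 Y20.08 F2427
M5
G0 X0.00 Y0.00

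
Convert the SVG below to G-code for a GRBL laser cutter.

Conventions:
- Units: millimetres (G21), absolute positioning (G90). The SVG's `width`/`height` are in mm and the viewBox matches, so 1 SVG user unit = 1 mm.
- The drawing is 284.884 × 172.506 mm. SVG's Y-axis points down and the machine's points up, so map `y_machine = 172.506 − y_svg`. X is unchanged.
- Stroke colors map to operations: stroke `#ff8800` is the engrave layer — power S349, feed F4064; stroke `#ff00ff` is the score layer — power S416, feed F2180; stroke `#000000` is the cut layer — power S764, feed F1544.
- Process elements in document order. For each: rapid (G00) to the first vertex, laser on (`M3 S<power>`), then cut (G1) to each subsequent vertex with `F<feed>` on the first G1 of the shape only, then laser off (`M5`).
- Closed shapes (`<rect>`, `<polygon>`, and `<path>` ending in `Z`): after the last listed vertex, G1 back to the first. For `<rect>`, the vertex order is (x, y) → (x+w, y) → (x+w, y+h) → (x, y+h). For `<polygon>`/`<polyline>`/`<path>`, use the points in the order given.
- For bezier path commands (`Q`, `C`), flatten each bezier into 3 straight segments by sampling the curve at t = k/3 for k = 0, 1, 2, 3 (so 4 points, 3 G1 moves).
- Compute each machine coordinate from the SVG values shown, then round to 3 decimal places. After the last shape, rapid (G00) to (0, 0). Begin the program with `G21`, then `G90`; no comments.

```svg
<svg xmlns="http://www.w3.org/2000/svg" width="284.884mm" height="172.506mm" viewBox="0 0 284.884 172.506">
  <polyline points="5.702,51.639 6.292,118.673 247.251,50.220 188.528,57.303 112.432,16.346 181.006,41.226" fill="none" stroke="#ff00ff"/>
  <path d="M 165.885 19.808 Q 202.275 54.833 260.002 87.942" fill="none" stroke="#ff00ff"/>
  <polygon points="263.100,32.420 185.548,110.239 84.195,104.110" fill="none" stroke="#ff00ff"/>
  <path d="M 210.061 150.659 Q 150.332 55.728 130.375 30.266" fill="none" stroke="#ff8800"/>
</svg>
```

G21
G90
G00 X5.702 Y120.867
M3 S416
G1 X6.292 Y53.833 F2180
G1 X247.251 Y122.286
G1 X188.528 Y115.203
G1 X112.432 Y156.160
G1 X181.006 Y131.280
M5
G00 X165.885 Y152.698
M3 S416
G1 X192.516 Y129.561 F2180
G1 X223.888 Y106.850
G1 X260.002 Y84.564
M5
G00 X263.100 Y140.086
M3 S416
G1 X185.548 Y62.267 F2180
G1 X84.195 Y68.396
G1 X263.100 Y140.086
M5
G00 X210.061 Y21.847
M3 S349
G1 X174.661 Y77.416 F4064
G1 X148.099 Y117.547
G1 X130.375 Y142.240
M5
G00 X0.000 Y0.000

Since the viewBox matches the mm dimensions, user units are millimetres directly. The only transform is the Y-flip y_m = 172.506 − y_svg.

Shape 1 is a open polyline drawn with `<polyline>`. Its stroke #ff00ff means score at S416, F2180. After flipping Y the toolpath is (5.702,120.867) → (6.292,53.833) → (247.251,122.286) → (188.528,115.203) → (112.432,156.160) → (181.006,131.280).

Shape 2 is a quadratic bezier drawn with `<path>`. Its stroke #ff00ff means score at S416, F2180. After flipping Y the toolpath is (165.885,152.698) → (192.516,129.561) → (223.888,106.850) → (260.002,84.564).

Shape 3 is a closed polygon drawn with `<polygon>`. Its stroke #ff00ff means score at S416, F2180. After flipping Y the toolpath is (263.100,140.086) → (185.548,62.267) → (84.195,68.396) → (263.100,140.086), returning to the start.

Shape 4 is a quadratic bezier drawn with `<path>`. Its stroke #ff8800 means engrave at S349, F4064. After flipping Y the toolpath is (210.061,21.847) → (174.661,77.416) → (148.099,117.547) → (130.375,142.240).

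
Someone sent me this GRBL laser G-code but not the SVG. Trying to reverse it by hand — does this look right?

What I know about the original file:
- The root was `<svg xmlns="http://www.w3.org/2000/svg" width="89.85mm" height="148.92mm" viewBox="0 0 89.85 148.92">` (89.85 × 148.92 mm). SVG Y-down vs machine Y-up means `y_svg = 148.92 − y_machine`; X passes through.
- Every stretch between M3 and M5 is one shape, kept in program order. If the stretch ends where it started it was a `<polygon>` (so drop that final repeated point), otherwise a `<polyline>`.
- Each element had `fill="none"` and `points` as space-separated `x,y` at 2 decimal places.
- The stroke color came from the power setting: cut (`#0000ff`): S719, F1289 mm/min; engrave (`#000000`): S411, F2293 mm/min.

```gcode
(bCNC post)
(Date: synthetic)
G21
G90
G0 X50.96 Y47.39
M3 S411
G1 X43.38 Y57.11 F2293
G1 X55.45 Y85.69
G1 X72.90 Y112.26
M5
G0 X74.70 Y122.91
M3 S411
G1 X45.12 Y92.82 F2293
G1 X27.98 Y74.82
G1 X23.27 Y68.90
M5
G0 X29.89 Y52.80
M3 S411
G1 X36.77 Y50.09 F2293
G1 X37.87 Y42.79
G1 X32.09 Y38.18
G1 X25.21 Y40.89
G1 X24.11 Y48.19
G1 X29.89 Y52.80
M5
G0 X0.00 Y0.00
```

<svg xmlns="http://www.w3.org/2000/svg" width="89.85mm" height="148.92mm" viewBox="0 0 89.85 148.92">
  <polyline points="50.96,101.53 43.38,91.81 55.45,63.23 72.90,36.66" fill="none" stroke="#000000"/>
  <polyline points="74.70,26.01 45.12,56.10 27.98,74.10 23.27,80.02" fill="none" stroke="#000000"/>
  <polygon points="29.89,96.12 36.77,98.83 37.87,106.13 32.09,110.74 25.21,108.03 24.11,100.73" fill="none" stroke="#000000"/>
</svg>

Machine Y-up, SVG Y-down with viewBox height 148.92, so y_svg = 148.92 − y_machine; X carries over. Every run uses S411, so all elements get stroke `#000000` (engrave).

Run 1: The run is open, so emit a `<polyline>` with points (Y-flipped): 50.96,101.53 43.38,91.81 55.45,63.23 72.90,36.66.

Run 2: The run is open, so emit a `<polyline>` with points (Y-flipped): 74.70,26.01 45.12,56.10 27.98,74.10 23.27,80.02.

Run 3: The run returns to its start, so emit a `<polygon>` with points (Y-flipped): 29.89,96.12 36.77,98.83 37.87,106.13 32.09,110.74 25.21,108.03 24.11,100.73.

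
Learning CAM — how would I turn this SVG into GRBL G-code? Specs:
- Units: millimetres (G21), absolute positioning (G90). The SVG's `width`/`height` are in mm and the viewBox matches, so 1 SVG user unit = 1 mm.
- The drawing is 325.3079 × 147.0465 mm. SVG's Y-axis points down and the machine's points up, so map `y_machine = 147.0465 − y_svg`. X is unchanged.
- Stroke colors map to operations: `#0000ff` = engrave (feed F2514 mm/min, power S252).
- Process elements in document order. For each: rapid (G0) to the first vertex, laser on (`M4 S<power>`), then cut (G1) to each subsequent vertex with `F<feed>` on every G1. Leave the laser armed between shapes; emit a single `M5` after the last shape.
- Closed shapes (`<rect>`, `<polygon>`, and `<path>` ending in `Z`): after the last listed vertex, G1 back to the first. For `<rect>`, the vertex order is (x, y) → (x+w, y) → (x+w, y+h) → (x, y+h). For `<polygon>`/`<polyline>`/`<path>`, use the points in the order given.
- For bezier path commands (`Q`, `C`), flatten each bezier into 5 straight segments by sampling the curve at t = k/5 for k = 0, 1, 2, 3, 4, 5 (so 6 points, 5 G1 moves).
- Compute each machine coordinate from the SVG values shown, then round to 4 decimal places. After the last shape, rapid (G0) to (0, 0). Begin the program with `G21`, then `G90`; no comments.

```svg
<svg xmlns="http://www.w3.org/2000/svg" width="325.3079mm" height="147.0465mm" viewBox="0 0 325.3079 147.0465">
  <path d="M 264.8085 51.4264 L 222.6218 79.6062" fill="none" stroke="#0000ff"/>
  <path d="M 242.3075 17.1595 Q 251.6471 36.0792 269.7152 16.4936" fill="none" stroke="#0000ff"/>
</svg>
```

G21
G90
G0 X264.8085 Y95.6201
M4 S252
G1 X222.6218 Y67.4403 F2514
G0 X242.3075 Y129.8870
M4 S252
G1 X246.3925 Y123.8593 F2514
G1 X251.1757 Y120.9121 F2514
G1 X256.6573 Y121.0453 F2514
G1 X262.8371 Y124.2589 F2514
G1 X269.7152 Y130.5529 F2514
M5
G0 X0.0000 Y0.0000

Since the viewBox matches the mm dimensions, user units are millimetres directly. The only transform is the Y-flip y_m = 147.0465 − y_svg.

Shape 1 is a line segment drawn with `<path>`. Its stroke #0000ff means engrave at S252, F2514. After flipping Y the toolpath is (264.8085,95.6201) → (222.6218,67.4403).

Shape 2 is a quadratic bezier drawn with `<path>`. Its stroke #0000ff means engrave at S252, F2514. After flipping Y the toolpath is (242.3075,129.8870) → (246.3925,123.8593) → (251.1757,120.9121) → (256.6573,121.0453) → (262.8371,124.2589) → (269.7152,130.5529).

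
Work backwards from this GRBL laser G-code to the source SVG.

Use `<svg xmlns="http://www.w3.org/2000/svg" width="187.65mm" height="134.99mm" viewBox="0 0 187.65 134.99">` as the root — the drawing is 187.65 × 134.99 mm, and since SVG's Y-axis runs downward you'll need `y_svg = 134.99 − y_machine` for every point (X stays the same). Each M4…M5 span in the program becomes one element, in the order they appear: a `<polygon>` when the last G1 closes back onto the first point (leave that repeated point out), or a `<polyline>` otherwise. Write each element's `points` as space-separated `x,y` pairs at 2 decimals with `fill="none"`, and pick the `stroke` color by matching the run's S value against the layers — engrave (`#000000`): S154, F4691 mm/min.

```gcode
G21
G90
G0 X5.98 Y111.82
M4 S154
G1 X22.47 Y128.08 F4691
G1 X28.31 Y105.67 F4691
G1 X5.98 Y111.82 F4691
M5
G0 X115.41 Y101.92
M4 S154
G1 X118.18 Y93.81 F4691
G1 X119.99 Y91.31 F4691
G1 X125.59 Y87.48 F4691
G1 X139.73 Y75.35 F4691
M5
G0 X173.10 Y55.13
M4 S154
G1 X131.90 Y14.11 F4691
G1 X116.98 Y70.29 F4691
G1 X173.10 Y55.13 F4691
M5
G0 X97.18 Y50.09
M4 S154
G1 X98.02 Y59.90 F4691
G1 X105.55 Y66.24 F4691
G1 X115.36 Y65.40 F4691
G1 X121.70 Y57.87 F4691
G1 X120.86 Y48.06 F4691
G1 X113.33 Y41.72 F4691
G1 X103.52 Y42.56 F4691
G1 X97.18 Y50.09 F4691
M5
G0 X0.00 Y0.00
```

<svg xmlns="http://www.w3.org/2000/svg" width="187.65mm" height="134.99mm" viewBox="0 0 187.65 134.99">
  <polygon points="5.98,23.17 22.47,6.91 28.31,29.32" fill="none" stroke="#000000"/>
  <polyline points="115.41,33.07 118.18,41.18 119.99,43.68 125.59,47.51 139.73,59.64" fill="none" stroke="#000000"/>
  <polygon points="173.10,79.86 131.90,120.88 116.98,64.70" fill="none" stroke="#000000"/>
  <polygon points="97.18,84.90 98.02,75.09 105.55,68.75 115.36,69.59 121.70,77.12 120.86,86.93 113.33,93.27 103.52,92.43" fill="none" stroke="#000000"/>
</svg>

Each laser-on run becomes one SVG element. Flip Y back into SVG space with y_svg = 134.99 − y_machine. Every run uses S154, so all elements get stroke `#000000` (engrave).

Run 1: The run returns to its start, so emit a `<polygon>` with points (Y-flipped): 5.98,23.17 22.47,6.91 28.31,29.32.

Run 2: The run is open, so emit a `<polyline>` with points (Y-flipped): 115.41,33.07 118.18,41.18 119.99,43.68 125.59,47.51 139.73,59.64.

Run 3: The run returns to its start, so emit a `<polygon>` with points (Y-flipped): 173.10,79.86 131.90,120.88 116.98,64.70.

Run 4: The run returns to its start, so emit a `<polygon>` with points (Y-flipped): 97.18,84.90 98.02,75.09 105.55,68.75 115.36,69.59 121.70,77.12 120.86,86.93 113.33,93.27 103.52,92.43.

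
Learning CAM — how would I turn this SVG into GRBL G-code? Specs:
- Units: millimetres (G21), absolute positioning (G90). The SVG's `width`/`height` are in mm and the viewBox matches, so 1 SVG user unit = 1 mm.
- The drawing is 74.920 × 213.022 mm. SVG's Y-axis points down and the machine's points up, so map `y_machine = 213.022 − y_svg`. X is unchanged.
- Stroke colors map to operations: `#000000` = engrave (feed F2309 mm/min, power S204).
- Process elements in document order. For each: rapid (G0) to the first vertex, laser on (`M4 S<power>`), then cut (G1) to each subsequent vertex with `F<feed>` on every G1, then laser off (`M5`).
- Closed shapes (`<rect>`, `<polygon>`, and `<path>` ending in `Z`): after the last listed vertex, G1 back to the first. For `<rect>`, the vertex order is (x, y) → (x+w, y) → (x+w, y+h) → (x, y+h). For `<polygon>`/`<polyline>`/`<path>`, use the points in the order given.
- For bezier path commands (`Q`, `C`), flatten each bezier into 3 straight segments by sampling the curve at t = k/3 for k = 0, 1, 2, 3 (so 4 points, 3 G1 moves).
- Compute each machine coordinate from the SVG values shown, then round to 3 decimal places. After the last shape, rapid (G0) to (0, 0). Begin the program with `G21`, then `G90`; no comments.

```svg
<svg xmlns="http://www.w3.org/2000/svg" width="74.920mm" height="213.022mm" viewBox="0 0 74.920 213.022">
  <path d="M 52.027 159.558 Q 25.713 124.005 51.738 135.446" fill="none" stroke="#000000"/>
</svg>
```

Since the viewBox matches the mm dimensions, user units are millimetres directly. The only transform is the Y-flip y_m = 213.022 − y_svg.

Shape 1 is a quadratic bezier drawn with `<path>`. Its stroke #000000 means engrave at S204, F2309. After flipping Y the toolpath is (52.027,53.464) → (40.300,71.944) → (40.203,79.982) → (51.738,77.576).

G21
G90
G0 X52.027 Y53.464
M4 S204
G1 X40.300 Y71.944 F2309
G1 X40.203 Y79.982 F2309
G1 X51.738 Y77.576 F2309
M5
G0 X0.000 Y0.000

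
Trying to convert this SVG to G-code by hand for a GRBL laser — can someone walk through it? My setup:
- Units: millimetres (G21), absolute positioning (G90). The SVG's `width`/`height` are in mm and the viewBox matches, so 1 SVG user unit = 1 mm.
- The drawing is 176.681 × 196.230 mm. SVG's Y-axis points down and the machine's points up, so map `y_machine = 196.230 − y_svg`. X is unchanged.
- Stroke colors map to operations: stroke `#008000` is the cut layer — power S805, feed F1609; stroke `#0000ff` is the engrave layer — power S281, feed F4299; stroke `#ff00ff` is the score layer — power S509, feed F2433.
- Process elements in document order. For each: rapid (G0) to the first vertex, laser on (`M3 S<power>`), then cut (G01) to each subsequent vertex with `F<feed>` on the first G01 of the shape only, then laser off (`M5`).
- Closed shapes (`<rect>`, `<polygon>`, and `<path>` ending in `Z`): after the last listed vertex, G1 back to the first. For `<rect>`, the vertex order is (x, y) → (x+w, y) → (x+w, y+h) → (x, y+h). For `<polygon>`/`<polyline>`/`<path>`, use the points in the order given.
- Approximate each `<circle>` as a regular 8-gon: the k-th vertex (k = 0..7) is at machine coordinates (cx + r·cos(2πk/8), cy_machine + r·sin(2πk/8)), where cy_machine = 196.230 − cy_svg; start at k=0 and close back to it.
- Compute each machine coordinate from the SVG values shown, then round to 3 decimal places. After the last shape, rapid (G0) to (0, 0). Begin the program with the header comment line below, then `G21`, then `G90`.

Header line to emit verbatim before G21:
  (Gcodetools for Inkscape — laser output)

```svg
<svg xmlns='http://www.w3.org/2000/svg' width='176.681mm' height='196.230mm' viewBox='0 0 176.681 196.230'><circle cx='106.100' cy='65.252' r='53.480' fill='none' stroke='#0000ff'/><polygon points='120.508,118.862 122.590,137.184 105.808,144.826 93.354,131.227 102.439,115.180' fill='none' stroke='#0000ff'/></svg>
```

Since the viewBox matches the mm dimensions, user units are millimetres directly. The only transform is the Y-flip y_m = 196.230 − y_svg.

Shape 1 is a circle drawn with `<circle>`. Its stroke #0000ff means engrave at S281, F4299. After flipping Y the toolpath is (159.580,130.978) → (143.916,168.794) → (106.100,184.458) → (68.284,168.794) → (52.620,130.978) → (68.284,93.162) → (106.100,77.498) → (143.916,93.162) → (159.580,130.978), returning to the start.

Shape 2 is a regular polygon drawn with `<polygon>`. Its stroke #0000ff means engrave at S281, F4299. After flipping Y the toolpath is (120.508,77.368) → (122.590,59.046) → (105.808,51.404) → (93.354,65.003) → (102.439,81.050) → (120.508,77.368), returning to the start.

(Gcodetools for Inkscape — laser output)
G21
G90
G0 X159.580 Y130.978
M3 S281
G01 X143.916 Y168.794 F4299
G01 X106.100 Y184.458
G01 X68.284 Y168.794
G01 X52.620 Y130.978
G01 X68.284 Y93.162
G01 X106.100 Y77.498
G01 X143.916 Y93.162
G01 X159.580 Y130.978
M5
G0 X120.508 Y77.368
M3 S281
G01 X122.590 Y59.046 F4299
G01 X105.808 Y51.404
G01 X93.354 Y65.003
G01 X102.439 Y81.050
G01 X120.508 Y77.368
M5
G0 X0.000 Y0.000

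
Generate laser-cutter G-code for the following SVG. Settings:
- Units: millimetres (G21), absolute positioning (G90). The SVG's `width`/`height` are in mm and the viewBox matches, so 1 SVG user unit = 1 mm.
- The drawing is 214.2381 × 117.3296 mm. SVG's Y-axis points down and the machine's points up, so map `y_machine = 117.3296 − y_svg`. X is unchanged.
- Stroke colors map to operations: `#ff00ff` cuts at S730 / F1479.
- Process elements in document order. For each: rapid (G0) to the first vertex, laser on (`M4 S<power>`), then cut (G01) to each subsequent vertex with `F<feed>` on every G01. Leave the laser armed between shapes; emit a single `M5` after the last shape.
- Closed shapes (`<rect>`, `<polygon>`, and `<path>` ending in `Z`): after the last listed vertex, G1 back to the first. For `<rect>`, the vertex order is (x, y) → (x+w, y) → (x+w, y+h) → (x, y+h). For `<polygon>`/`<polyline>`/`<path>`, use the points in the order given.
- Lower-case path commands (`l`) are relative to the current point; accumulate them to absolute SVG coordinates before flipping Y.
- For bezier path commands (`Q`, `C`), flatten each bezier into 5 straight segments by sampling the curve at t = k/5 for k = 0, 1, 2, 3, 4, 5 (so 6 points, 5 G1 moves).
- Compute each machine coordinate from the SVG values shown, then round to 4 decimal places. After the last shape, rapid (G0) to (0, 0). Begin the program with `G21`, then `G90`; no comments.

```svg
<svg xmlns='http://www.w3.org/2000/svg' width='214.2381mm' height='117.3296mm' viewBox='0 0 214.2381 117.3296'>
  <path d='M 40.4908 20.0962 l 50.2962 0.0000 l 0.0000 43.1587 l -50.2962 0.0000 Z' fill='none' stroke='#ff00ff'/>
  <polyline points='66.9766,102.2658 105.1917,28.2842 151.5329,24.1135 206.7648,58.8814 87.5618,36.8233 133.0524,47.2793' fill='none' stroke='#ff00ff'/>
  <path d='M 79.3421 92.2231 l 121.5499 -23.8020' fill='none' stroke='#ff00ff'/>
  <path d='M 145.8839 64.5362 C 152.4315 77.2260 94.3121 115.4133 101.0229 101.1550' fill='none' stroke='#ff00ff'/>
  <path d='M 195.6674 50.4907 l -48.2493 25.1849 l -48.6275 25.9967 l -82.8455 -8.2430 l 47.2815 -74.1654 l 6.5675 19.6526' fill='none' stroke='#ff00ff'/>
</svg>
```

viewBox `0 0 214.2381 117.3296` with mm width/height → 1 unit = 1 mm. Flip: y_m = 117.3296 − y_svg.

**Shape 1** — `<path>` rectangle, stroke `#ff00ff` → cut (S730, F1479). Machine vertices: (40.4908,97.2334) → (90.7870,97.2334) → (90.7870,54.0747) → (40.4908,54.0747) → (40.4908,97.2334). Closed: final G1 returns to the first vertex.

**Shape 2** — `<polyline>` open polyline, stroke `#ff00ff` → cut (S730, F1479). Machine vertices: (66.9766,15.0638) → (105.1917,89.0454) → (151.5329,93.2161) → (206.7648,58.4482) → (87.5618,80.5063) → (133.0524,70.0503). Open path.

**Shape 3** — `<path>` line segment, stroke `#ff00ff` → cut (S730, F1479). Machine vertices: (79.3421,25.1065) → (200.8920,48.9085). Open path.

**Shape 4** — `<path>` cubic bezier, stroke `#ff00ff` → cut (S730, F1479). Control points (SVG): P0=(145.8839,64.5362), P1=(152.4315,77.2260), P2=(94.3121,115.4133), P3=(101.0229,101.1550); sampled at t=k/5. Machine vertices: (145.8839,52.7934) → (143.0884,42.7434) → (130.9887,30.3152) → (115.8006,19.2502) → (103.7401,13.2895) → (101.0229,16.1746). Open path.

**Shape 5** — `<path>` open polyline, stroke `#ff00ff` → cut (S730, F1479). Machine vertices: (195.6674,66.8389) → (147.4181,41.6540) → (98.7906,15.6573) → (15.9451,23.9003) → (63.2266,98.0657) → (69.7941,78.4131). Open path.

G21
G90
G0 X40.4908 Y97.2334
M4 S730
G01 X90.7870 Y97.2334 F1479
G01 X90.7870 Y54.0747 F1479
G01 X40.4908 Y54.0747 F1479
G01 X40.4908 Y97.2334 F1479
G0 X66.9766 Y15.0638
M4 S730
G01 X105.1917 Y89.0454 F1479
G01 X151.5329 Y93.2161 F1479
G01 X206.7648 Y58.4482 F1479
G01 X87.5618 Y80.5063 F1479
G01 X133.0524 Y70.0503 F1479
G0 X79.3421 Y25.1065
M4 S730
G01 X200.8920 Y48.9085 F1479
G0 X145.8839 Y52.7934
M4 S730
G01 X143.0884 Y42.7434 F1479
G01 X130.9887 Y30.3152 F1479
G01 X115.8006 Y19.2502 F1479
G01 X103.7401 Y13.2895 F1479
G01 X101.0229 Y16.1746 F1479
G0 X195.6674 Y66.8389
M4 S730
G01 X147.4181 Y41.6540 F1479
G01 X98.7906 Y15.6573 F1479
G01 X15.9451 Y23.9003 F1479
G01 X63.2266 Y98.0657 F1479
G01 X69.7941 Y78.4131 F1479
M5
G0 X0.0000 Y0.0000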